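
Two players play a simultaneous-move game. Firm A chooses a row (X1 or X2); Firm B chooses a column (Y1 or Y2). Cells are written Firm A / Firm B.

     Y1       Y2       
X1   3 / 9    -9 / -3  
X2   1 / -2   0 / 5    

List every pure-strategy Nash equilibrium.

Find each player's best response to every opponent strategy; NE are the intersections.
Firm A's best responses — vs Y1: X1 (payoff 3); vs Y2: X2 (payoff 0).
Firm B's best responses — vs X1: Y1 (payoff 9); vs X2: Y2 (payoff 5).
Mutual best responses occur at (X1, Y1) and (X2, Y2); at each, neither player gains by switching.

(X1, Y1) and (X2, Y2)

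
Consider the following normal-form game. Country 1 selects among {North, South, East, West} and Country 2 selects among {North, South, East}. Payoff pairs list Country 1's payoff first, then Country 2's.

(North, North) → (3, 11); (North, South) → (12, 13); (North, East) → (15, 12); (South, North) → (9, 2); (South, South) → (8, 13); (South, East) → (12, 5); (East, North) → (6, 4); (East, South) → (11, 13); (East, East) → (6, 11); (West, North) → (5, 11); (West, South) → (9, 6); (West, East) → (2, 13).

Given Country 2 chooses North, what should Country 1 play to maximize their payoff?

South

With Country 2 fixed at North, Country 1's payoffs are: North → 3, South → 9, East → 6, West → 5.
The maximum is 9, achieved by South.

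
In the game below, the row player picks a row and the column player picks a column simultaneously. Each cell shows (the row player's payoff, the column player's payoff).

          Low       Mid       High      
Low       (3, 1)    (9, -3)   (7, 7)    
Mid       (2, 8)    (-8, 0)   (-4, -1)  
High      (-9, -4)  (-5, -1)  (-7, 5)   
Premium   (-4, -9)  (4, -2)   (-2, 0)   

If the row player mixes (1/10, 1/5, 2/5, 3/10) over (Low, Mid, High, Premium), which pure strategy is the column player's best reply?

The column player's best reply maximizes expected payoff against the mix.
Low: (1/10)·1 + (1/5)·8 + (2/5)·(-4) + (3/10)·(-9) = -13/5
Mid: (1/10)·(-3) + (1/5)·0 + (2/5)·(-1) + (3/10)·(-2) = -13/10
High: (1/10)·7 + (1/5)·(-1) + (2/5)·5 + (3/10)·0 = 5/2
Highest expected payoff is 5/2, from High.

High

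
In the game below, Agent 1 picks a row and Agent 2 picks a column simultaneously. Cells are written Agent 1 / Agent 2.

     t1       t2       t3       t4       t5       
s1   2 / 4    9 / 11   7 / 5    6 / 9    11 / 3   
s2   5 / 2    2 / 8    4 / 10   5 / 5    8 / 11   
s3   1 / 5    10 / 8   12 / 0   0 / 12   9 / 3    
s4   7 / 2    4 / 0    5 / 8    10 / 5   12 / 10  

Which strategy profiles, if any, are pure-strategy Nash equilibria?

Find each player's best response to every opponent strategy; NE are the intersections.
Agent 1's best responses — vs t1: s4 (payoff 7); vs t2: s3 (payoff 10); vs t3: s3 (payoff 12); vs t4: s4 (payoff 10); vs t5: s4 (payoff 12).
Agent 2's best responses — vs s1: t2 (payoff 11); vs s2: t5 (payoff 11); vs s3: t4 (payoff 12); vs s4: t5 (payoff 10).
The only mutual best response is (s4, t5); neither player gains by switching there.

(s4, t5)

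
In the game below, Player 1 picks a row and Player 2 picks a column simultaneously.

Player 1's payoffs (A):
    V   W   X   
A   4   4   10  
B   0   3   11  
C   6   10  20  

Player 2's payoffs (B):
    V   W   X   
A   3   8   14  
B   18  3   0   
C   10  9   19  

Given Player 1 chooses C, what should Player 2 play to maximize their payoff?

X

With Player 1 fixed at C, Player 2's payoffs are: V → 10, W → 9, X → 19.
The maximum is 19, achieved by X.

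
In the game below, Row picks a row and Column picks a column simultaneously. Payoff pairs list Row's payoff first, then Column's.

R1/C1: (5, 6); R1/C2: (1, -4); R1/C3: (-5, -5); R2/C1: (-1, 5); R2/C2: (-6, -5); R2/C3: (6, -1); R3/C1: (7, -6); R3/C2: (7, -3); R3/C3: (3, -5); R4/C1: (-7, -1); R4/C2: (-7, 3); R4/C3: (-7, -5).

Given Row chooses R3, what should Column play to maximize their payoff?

C2

With Row fixed at R3, Column's payoffs are: C1 → -6, C2 → -3, C3 → -5.
The maximum is -3, achieved by C2.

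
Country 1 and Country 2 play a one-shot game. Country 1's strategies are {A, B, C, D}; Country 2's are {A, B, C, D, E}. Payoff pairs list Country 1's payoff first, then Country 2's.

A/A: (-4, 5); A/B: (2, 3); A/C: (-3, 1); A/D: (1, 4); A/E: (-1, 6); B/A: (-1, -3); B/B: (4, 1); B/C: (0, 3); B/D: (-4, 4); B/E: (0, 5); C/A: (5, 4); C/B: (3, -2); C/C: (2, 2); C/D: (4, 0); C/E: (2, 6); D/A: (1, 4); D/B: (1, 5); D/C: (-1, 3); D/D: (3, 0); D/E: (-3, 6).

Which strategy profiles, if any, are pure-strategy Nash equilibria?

(C, E)

Find each player's best response to every opponent strategy; NE are the intersections.
Country 1's best responses — vs A: C (payoff 5); vs B: B (payoff 4); vs C: C (payoff 2); vs D: C (payoff 4); vs E: C (payoff 2).
Country 2's best responses — vs A: E (payoff 6); vs B: E (payoff 5); vs C: E (payoff 6); vs D: E (payoff 6).
The only mutual best response is (C, E); neither player gains by switching there.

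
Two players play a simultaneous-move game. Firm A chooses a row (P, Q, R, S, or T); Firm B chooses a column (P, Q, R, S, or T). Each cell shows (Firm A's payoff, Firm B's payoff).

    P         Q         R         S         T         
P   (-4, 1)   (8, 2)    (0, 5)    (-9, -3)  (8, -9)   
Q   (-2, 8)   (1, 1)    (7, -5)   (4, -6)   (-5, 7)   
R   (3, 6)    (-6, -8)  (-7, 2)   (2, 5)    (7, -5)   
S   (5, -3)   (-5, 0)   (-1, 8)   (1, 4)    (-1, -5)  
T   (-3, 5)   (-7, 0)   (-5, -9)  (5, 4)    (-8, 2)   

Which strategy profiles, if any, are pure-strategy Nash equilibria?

None

Find each player's best response to every opponent strategy; NE are the intersections.
Firm A's best responses — vs P: S (payoff 5); vs Q: P (payoff 8); vs R: Q (payoff 7); vs S: T (payoff 5); vs T: P (payoff 8).
Firm B's best responses — vs P: R (payoff 5); vs Q: P (payoff 8); vs R: P (payoff 6); vs S: R (payoff 8); vs T: P (payoff 5).
No cell has both players best-responding. For instance, Firm A's best reply to R is Q, but against Q Firm B prefers P over R.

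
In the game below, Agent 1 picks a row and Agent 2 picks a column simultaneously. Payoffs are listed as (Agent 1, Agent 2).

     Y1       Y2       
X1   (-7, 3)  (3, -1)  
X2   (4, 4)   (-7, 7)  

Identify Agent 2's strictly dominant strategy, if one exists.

Check whether one of Agent 2's strategies beats all alternatives regardless of what the opponent does.
Y1 is not dominant: against X2, Y2 gives 7 > 4.
Y2 is not dominant: against X1, Y1 gives 3 > -1.
No single strategy is best against every opponent action.

No strictly dominant strategy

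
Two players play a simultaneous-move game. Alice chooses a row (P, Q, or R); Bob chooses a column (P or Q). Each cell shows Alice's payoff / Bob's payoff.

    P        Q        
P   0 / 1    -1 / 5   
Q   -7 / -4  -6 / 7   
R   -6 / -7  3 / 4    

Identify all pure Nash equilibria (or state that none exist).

(R, Q)

A profile is a Nash equilibrium when each player is best-responding to the other.
Alice's best responses — vs P: P (payoff 0); vs Q: R (payoff 3).
Bob's best responses — vs P: Q (payoff 5); vs Q: Q (payoff 7); vs R: Q (payoff 4).
The only mutual best response is (R, Q); neither player gains by switching there.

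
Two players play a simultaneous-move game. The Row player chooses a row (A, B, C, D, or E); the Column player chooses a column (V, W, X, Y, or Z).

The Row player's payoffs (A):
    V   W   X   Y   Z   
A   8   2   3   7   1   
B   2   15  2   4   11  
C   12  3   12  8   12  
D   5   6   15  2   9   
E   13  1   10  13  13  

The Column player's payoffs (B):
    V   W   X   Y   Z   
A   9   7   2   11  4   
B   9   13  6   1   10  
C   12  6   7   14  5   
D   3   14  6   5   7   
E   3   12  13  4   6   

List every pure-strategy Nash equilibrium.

(B, W)

Check mutual best responses: a cell is a NE iff neither player can gain by unilaterally deviating.
The Row player's best responses — vs V: E (payoff 13); vs W: B (payoff 15); vs X: D (payoff 15); vs Y: E (payoff 13); vs Z: E (payoff 13).
The Column player's best responses — vs A: Y (payoff 11); vs B: W (payoff 13); vs C: Y (payoff 14); vs D: W (payoff 14); vs E: X (payoff 13).
The only mutual best response is (B, W); neither player gains by switching there.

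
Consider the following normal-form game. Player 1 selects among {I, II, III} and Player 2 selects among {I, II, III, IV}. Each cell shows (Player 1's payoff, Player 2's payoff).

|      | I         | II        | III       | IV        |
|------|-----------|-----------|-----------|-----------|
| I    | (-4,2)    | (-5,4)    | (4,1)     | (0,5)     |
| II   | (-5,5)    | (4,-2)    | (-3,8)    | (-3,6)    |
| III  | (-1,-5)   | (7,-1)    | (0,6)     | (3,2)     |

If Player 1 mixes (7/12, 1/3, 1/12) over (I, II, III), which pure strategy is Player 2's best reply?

Compute Player 2's expected payoff from each pure strategy against the given mix.
I: (7/12)·2 + (1/3)·5 + (1/12)·(-5) = 29/12
II: (7/12)·4 + (1/3)·(-2) + (1/12)·(-1) = 19/12
III: (7/12)·1 + (1/3)·8 + (1/12)·6 = 15/4
IV: (7/12)·5 + (1/3)·6 + (1/12)·2 = 61/12
Highest expected payoff is 61/12, from IV.

IV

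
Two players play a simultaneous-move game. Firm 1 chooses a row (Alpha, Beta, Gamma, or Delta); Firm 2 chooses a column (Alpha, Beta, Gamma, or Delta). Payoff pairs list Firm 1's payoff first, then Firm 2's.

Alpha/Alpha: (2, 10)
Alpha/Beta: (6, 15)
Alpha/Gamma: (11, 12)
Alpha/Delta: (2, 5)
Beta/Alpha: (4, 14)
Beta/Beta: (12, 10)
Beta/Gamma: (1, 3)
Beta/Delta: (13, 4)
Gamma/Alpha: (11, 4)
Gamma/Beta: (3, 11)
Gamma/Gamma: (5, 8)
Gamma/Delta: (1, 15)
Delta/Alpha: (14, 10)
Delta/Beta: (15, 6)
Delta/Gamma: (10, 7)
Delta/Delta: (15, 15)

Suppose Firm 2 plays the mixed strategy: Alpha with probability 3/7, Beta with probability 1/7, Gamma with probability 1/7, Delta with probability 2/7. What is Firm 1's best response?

Firm 1's best reply maximizes expected payoff against the mix.
Alpha: (3/7)·2 + (1/7)·6 + (1/7)·11 + (2/7)·2 = 27/7
Beta: (3/7)·4 + (1/7)·12 + (1/7)·1 + (2/7)·13 = 51/7
Gamma: (3/7)·11 + (1/7)·3 + (1/7)·5 + (2/7)·1 = 43/7
Delta: (3/7)·14 + (1/7)·15 + (1/7)·10 + (2/7)·15 = 97/7
Highest expected payoff is 97/7, from Delta.

Delta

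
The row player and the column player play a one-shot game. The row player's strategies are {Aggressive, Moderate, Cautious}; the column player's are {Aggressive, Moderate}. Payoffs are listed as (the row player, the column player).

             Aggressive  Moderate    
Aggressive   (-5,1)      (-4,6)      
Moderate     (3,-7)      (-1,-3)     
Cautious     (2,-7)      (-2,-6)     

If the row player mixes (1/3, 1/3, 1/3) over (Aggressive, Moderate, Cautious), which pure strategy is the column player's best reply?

The column player's best reply maximizes expected payoff against the mix.
Aggressive: (1/3)·1 + (1/3)·(-7) + (1/3)·(-7) = -13/3
Moderate: (1/3)·6 + (1/3)·(-3) + (1/3)·(-6) = -1
Highest expected payoff is -1, from Moderate.

Moderate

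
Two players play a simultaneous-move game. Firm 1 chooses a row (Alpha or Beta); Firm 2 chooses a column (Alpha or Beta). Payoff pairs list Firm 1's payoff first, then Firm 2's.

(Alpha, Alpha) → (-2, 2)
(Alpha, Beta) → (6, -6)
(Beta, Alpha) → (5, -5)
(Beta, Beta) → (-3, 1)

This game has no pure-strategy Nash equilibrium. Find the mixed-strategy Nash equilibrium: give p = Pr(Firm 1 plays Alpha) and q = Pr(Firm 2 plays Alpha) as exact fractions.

p = 3/7, q = 9/16

Each player's mixing probability is pinned down by making the *other* player indifferent.
Firm 2 indifferent between Alpha and Beta: p·2 + (1−p)·(-5) = p·(-6) + (1−p)·1 ⟹ (-5) + 7p = 1 + (-7)p ⟹ p = 3/7.
Firm 1 indifferent between Alpha and Beta: q·(-2) + (1−q)·6 = q·5 + (1−q)·(-3) ⟹ 6 + (-8)q = (-3) + 8q ⟹ q = 9/16.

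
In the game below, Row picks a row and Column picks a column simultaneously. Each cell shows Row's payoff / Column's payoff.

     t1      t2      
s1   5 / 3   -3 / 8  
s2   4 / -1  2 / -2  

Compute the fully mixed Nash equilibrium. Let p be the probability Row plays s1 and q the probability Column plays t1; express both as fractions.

p = 1/6, q = 5/6

In a mixed NE each player is indifferent between their pure strategies, so the opponent's mix sets the indifference.
Column indifferent between t1 and t2: p·3 + (1−p)·(-1) = p·8 + (1−p)·(-2) ⟹ (-1) + 4p = (-2) + 10p ⟹ p = 1/6.
Row indifferent between s1 and s2: q·5 + (1−q)·(-3) = q·4 + (1−q)·2 ⟹ (-3) + 8q = 2 + 2q ⟹ q = 5/6.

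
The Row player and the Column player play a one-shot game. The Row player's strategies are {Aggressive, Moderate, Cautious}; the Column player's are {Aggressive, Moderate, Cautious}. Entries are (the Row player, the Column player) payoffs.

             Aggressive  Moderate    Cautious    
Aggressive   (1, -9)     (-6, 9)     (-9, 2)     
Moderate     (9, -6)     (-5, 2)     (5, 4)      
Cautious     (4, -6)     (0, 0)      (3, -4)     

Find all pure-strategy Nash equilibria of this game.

A profile is a Nash equilibrium when each player is best-responding to the other.
The Row player's best responses — vs Aggressive: Moderate (payoff 9); vs Moderate: Cautious (payoff 0); vs Cautious: Moderate (payoff 5).
The Column player's best responses — vs Aggressive: Moderate (payoff 9); vs Moderate: Cautious (payoff 4); vs Cautious: Moderate (payoff 0).
Mutual best responses occur at (Moderate, Cautious) and (Cautious, Moderate); at each, neither player gains by switching.

(Moderate, Cautious) and (Cautious, Moderate)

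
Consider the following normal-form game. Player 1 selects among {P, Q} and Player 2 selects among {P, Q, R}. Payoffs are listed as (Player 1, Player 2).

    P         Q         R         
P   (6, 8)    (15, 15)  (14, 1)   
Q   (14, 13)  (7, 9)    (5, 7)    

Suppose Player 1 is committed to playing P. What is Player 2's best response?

With Player 1 fixed at P, Player 2's payoffs are: P → 8, Q → 15, R → 1.
The maximum is 15, achieved by Q.

Q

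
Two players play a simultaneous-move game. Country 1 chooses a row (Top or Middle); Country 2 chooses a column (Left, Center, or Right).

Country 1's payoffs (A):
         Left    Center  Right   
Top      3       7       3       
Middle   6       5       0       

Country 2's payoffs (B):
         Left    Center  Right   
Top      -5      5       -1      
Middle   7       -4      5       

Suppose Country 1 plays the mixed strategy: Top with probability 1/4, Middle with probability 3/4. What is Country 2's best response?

Left

Country 2's best reply maximizes expected payoff against the mix.
Left: (1/4)·(-5) + (3/4)·7 = 4
Center: (1/4)·5 + (3/4)·(-4) = -7/4
Right: (1/4)·(-1) + (3/4)·5 = 7/2
Highest expected payoff is 4, from Left.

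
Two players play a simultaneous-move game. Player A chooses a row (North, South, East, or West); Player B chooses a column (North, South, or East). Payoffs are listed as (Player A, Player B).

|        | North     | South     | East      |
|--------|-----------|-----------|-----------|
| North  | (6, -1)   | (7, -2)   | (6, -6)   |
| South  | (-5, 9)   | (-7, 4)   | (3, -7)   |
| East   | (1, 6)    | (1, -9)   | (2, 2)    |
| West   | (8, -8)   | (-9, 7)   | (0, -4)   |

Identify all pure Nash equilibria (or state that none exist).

There is no pure-strategy Nash equilibrium

Check mutual best responses: a cell is a NE iff neither player can gain by unilaterally deviating.
Player A's best responses — vs North: West (payoff 8); vs South: North (payoff 7); vs East: North (payoff 6).
Player B's best responses — vs North: North (payoff -1); vs South: North (payoff 9); vs East: North (payoff 6); vs West: South (payoff 7).
No cell has both players best-responding. For instance, Player A's best reply to North is West, but against West Player B prefers South over North.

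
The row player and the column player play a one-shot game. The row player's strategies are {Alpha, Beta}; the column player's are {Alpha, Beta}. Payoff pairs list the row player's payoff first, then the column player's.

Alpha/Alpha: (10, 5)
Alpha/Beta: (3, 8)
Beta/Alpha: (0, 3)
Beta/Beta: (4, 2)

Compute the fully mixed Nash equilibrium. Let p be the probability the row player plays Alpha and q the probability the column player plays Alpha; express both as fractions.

In a mixed NE each player is indifferent between their pure strategies, so the opponent's mix sets the indifference.
The column player indifferent between Alpha and Beta: p·5 + (1−p)·3 = p·8 + (1−p)·2 ⟹ 3 + 2p = 2 + 6p ⟹ p = 1/4.
The row player indifferent between Alpha and Beta: q·10 + (1−q)·3 = q·0 + (1−q)·4 ⟹ 3 + 7q = 4 + (-4)q ⟹ q = 1/11.

p = 1/4, q = 1/11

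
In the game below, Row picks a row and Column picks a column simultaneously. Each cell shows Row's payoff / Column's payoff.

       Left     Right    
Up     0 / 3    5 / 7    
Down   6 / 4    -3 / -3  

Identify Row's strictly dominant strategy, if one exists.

No strictly dominant strategy

Check whether one of Row's strategies beats all alternatives regardless of what the opponent does.
Up is not dominant: against Left, Down gives 6 > 0.
Down is not dominant: against Right, Up gives 5 > -3.
No single strategy is best against every opponent action.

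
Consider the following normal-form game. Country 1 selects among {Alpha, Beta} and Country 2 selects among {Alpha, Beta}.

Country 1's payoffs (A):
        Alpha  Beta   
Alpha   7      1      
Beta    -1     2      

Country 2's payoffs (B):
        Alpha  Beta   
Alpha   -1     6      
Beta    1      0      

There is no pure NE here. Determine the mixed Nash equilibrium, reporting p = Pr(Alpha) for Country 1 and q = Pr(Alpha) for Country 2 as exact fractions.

p = 1/8, q = 1/9

Each player's mixing probability is pinned down by making the *other* player indifferent.
Country 2 indifferent between Alpha and Beta: p·(-1) + (1−p)·1 = p·6 + (1−p)·0 ⟹ 1 + (-2)p = 0 + 6p ⟹ p = 1/8.
Country 1 indifferent between Alpha and Beta: q·7 + (1−q)·1 = q·(-1) + (1−q)·2 ⟹ 1 + 6q = 2 + (-3)q ⟹ q = 1/9.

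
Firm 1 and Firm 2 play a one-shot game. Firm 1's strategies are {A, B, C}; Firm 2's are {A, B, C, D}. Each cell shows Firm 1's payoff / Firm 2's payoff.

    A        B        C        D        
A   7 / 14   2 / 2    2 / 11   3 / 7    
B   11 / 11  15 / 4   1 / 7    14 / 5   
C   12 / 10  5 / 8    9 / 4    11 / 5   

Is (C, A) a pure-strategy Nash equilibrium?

Yes

Holding Firm 2 at A: Firm 1 gets 12 from C, versus 7 from A, 11 from B. No profitable deviation for Firm 1.
Holding Firm 1 at C: Firm 2 gets 10 from A, versus 8 from B, 4 from C, 5 from D. No profitable deviation for Firm 2 either.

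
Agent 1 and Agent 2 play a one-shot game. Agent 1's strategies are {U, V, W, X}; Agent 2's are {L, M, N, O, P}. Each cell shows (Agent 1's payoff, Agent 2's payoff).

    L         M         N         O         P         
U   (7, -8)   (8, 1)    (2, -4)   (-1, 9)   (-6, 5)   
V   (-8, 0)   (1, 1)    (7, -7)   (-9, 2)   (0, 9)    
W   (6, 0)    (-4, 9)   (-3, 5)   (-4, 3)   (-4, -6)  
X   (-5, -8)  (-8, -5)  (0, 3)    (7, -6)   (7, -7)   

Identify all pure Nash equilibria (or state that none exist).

Check mutual best responses: a cell is a NE iff neither player can gain by unilaterally deviating.
Agent 1's best responses — vs L: U (payoff 7); vs M: U (payoff 8); vs N: V (payoff 7); vs O: X (payoff 7); vs P: X (payoff 7).
Agent 2's best responses — vs U: O (payoff 9); vs V: P (payoff 9); vs W: M (payoff 9); vs X: N (payoff 3).
No cell has both players best-responding. For instance, Agent 1's best reply to L is U, but against U Agent 2 prefers O over L.

There is no pure-strategy Nash equilibrium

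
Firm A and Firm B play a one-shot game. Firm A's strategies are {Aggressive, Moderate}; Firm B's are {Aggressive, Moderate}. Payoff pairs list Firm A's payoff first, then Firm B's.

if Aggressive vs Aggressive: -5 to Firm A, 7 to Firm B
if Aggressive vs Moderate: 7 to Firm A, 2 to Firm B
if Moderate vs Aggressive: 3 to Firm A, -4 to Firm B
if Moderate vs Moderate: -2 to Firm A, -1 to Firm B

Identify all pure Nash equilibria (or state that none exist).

No pure-strategy Nash equilibrium

Find each player's best response to every opponent strategy; NE are the intersections.
Firm A's best responses — vs Aggressive: Moderate (payoff 3); vs Moderate: Aggressive (payoff 7).
Firm B's best responses — vs Aggressive: Aggressive (payoff 7); vs Moderate: Moderate (payoff -1).
No cell has both players best-responding. For instance, Firm A's best reply to Aggressive is Moderate, but against Moderate Firm B prefers Moderate over Aggressive.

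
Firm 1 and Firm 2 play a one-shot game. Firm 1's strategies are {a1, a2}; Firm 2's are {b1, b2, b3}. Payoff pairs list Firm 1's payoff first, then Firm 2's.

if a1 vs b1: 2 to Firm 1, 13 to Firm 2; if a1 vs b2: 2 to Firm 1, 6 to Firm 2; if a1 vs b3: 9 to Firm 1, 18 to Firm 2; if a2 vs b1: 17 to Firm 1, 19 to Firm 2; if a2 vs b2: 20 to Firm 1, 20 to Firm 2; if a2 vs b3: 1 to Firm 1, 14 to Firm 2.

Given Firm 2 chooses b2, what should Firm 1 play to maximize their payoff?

With Firm 2 fixed at b2, Firm 1's payoffs are: a1 → 2, a2 → 20.
The maximum is 20, achieved by a2.

a2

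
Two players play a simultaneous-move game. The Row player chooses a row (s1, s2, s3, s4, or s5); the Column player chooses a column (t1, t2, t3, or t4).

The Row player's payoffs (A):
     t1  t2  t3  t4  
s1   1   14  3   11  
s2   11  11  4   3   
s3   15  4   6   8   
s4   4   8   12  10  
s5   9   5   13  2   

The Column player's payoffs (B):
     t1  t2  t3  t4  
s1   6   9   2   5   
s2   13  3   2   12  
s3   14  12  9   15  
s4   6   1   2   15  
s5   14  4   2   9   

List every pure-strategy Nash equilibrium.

Find each player's best response to every opponent strategy; NE are the intersections.
The Row player's best responses — vs t1: s3 (payoff 15); vs t2: s1 (payoff 14); vs t3: s5 (payoff 13); vs t4: s1 (payoff 11).
The Column player's best responses — vs s1: t2 (payoff 9); vs s2: t1 (payoff 13); vs s3: t4 (payoff 15); vs s4: t4 (payoff 15); vs s5: t1 (payoff 14).
The only mutual best response is (s1, t2); neither player gains by switching there.

(s1, t2)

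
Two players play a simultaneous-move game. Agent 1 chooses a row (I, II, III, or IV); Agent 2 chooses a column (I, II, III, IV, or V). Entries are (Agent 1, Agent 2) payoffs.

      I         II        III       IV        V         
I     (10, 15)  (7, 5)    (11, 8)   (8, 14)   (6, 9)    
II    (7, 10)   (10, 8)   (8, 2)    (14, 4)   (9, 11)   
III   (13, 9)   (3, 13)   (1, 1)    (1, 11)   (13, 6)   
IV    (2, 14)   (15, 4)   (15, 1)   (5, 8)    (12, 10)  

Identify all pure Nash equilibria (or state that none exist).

A profile is a Nash equilibrium when each player is best-responding to the other.
Agent 1's best responses — vs I: III (payoff 13); vs II: IV (payoff 15); vs III: IV (payoff 15); vs IV: II (payoff 14); vs V: III (payoff 13).
Agent 2's best responses — vs I: I (payoff 15); vs II: V (payoff 11); vs III: II (payoff 13); vs IV: I (payoff 14).
No cell has both players best-responding. For instance, Agent 1's best reply to I is III, but against III Agent 2 prefers II over I.

No pure-strategy Nash equilibrium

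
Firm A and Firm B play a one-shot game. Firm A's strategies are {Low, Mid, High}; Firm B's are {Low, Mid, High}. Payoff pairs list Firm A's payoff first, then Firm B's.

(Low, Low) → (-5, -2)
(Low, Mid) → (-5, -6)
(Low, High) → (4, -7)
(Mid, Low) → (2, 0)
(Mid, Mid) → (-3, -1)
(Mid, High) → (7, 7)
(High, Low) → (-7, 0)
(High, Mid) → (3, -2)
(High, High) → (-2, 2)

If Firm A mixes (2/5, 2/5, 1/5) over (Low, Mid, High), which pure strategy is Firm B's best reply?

Compute Firm B's expected payoff from each pure strategy against the given mix.
Low: (2/5)·(-2) + (2/5)·0 + (1/5)·0 = -4/5
Mid: (2/5)·(-6) + (2/5)·(-1) + (1/5)·(-2) = -16/5
High: (2/5)·(-7) + (2/5)·7 + (1/5)·2 = 2/5
Highest expected payoff is 2/5, from High.

High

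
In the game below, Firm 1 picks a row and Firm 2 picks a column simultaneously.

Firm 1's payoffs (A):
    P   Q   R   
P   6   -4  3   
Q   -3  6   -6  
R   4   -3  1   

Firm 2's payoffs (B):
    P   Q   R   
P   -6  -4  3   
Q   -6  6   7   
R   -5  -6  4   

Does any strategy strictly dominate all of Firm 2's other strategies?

Check whether one of Firm 2's strategies beats all alternatives regardless of what the opponent does.
R strictly dominates: vs P: 3 > each of {-6, -4}; vs Q: 7 > each of {-6, 6}; vs R: 4 > each of {-5, -6}.

R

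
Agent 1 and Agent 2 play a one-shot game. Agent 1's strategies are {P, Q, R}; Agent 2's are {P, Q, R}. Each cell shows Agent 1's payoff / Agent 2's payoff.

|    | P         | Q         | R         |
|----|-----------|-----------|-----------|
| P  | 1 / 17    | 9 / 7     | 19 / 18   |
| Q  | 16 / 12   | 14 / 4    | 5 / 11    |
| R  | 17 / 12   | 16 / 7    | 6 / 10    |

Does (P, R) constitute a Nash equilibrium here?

Holding Agent 2 at R: Agent 1 gets 19 from P, versus 5 from Q, 6 from R. No profitable deviation for Agent 1.
Holding Agent 1 at P: Agent 2 gets 18 from R, versus 17 from P, 7 from Q. No profitable deviation for Agent 2 either.

Yes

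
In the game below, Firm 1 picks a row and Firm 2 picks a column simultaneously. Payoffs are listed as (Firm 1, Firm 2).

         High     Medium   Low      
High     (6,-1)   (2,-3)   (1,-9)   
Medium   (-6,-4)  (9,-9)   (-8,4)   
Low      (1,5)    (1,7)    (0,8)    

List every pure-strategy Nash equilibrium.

(High, High)

A profile is a Nash equilibrium when each player is best-responding to the other.
Firm 1's best responses — vs High: High (payoff 6); vs Medium: Medium (payoff 9); vs Low: High (payoff 1).
Firm 2's best responses — vs High: High (payoff -1); vs Medium: Low (payoff 4); vs Low: Low (payoff 8).
The only mutual best response is (High, High); neither player gains by switching there.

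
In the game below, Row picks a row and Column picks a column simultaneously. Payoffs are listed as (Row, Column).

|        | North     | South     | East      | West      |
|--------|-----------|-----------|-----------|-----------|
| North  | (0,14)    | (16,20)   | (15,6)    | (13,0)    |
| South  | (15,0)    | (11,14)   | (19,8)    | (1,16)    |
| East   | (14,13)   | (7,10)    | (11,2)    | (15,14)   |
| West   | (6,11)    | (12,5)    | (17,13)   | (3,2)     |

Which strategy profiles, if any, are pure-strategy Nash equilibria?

A profile is a Nash equilibrium when each player is best-responding to the other.
Row's best responses — vs North: South (payoff 15); vs South: North (payoff 16); vs East: South (payoff 19); vs West: East (payoff 15).
Column's best responses — vs North: South (payoff 20); vs South: West (payoff 16); vs East: West (payoff 14); vs West: East (payoff 13).
Mutual best responses occur at (North, South) and (East, West); at each, neither player gains by switching.

(North, South) and (East, West)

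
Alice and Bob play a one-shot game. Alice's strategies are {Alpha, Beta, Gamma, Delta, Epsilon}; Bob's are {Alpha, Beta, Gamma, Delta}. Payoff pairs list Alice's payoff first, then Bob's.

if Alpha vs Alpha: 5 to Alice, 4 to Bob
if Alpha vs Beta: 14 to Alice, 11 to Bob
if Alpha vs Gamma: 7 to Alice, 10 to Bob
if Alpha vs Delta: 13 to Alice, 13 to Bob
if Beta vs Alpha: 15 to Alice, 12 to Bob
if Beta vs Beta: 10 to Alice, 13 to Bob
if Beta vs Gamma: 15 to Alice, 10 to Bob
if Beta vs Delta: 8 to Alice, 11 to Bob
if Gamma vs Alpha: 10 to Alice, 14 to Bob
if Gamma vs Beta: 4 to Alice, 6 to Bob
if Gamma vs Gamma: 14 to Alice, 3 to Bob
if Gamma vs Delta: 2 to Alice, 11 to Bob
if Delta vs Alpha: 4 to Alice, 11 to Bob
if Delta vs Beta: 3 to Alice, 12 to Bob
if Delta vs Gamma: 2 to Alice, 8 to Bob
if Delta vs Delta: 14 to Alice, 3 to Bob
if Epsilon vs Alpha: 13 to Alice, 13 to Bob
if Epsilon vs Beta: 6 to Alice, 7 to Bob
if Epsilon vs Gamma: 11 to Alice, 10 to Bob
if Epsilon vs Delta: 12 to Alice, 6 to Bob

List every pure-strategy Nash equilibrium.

No pure-strategy Nash equilibrium

Check mutual best responses: a cell is a NE iff neither player can gain by unilaterally deviating.
Alice's best responses — vs Alpha: Beta (payoff 15); vs Beta: Alpha (payoff 14); vs Gamma: Beta (payoff 15); vs Delta: Delta (payoff 14).
Bob's best responses — vs Alpha: Delta (payoff 13); vs Beta: Beta (payoff 13); vs Gamma: Alpha (payoff 14); vs Delta: Beta (payoff 12); vs Epsilon: Alpha (payoff 13).
No cell has both players best-responding. For instance, Alice's best reply to Alpha is Beta, but against Beta Bob prefers Beta over Alpha.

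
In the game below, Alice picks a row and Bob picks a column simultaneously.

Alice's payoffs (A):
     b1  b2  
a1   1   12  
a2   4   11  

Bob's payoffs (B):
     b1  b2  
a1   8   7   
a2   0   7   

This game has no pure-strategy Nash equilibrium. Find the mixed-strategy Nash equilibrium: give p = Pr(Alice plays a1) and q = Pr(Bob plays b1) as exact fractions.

p = 7/8, q = 1/4

In a mixed NE each player is indifferent between their pure strategies, so the opponent's mix sets the indifference.
Bob indifferent between b1 and b2: p·8 + (1−p)·0 = p·7 + (1−p)·7 ⟹ 0 + 8p = 7 + 0p ⟹ p = 7/8.
Alice indifferent between a1 and a2: q·1 + (1−q)·12 = q·4 + (1−q)·11 ⟹ 12 + (-11)q = 11 + (-7)q ⟹ q = 1/4.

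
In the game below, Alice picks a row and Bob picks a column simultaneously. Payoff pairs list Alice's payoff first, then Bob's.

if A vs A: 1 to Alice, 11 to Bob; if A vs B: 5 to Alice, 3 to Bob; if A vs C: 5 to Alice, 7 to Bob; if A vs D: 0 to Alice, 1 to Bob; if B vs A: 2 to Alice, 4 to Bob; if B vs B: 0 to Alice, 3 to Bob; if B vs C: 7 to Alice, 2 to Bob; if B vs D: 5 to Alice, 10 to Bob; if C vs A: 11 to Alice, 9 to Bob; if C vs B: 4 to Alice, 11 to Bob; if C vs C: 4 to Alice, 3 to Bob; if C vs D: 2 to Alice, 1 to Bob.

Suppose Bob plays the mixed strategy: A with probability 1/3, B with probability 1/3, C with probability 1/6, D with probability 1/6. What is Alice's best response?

Compute Alice's expected payoff from each pure strategy against the given mix.
A: (1/3)·1 + (1/3)·5 + (1/6)·5 + (1/6)·0 = 17/6
B: (1/3)·2 + (1/3)·0 + (1/6)·7 + (1/6)·5 = 8/3
C: (1/3)·11 + (1/3)·4 + (1/6)·4 + (1/6)·2 = 6
Highest expected payoff is 6, from C.

C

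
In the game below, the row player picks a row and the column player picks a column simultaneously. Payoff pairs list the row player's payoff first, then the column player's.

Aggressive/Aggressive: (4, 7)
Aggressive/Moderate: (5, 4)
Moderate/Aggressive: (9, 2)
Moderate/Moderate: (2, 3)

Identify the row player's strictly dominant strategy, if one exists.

No strictly dominant strategy

Check whether one of the row player's strategies beats all alternatives regardless of what the opponent does.
Aggressive is not dominant: against Aggressive, Moderate gives 9 > 4.
Moderate is not dominant: against Moderate, Aggressive gives 5 > 2.
No single strategy is best against every opponent action.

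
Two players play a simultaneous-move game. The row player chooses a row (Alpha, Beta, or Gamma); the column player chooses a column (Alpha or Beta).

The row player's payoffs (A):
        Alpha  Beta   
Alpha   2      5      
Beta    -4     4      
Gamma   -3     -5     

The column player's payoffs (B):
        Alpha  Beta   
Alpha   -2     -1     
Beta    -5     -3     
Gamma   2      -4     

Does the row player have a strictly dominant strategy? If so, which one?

Check whether one of the row player's strategies beats all alternatives regardless of what the opponent does.
Alpha strictly dominates: vs Alpha: 2 > each of {-4, -3}; vs Beta: 5 > each of {4, -5}.

Alpha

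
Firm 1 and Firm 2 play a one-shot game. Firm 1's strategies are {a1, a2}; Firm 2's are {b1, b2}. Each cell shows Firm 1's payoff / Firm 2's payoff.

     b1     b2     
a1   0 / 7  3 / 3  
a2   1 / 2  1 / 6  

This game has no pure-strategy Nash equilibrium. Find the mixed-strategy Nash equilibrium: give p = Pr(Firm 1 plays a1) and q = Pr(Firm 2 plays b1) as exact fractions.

p = 1/2, q = 2/3

In a mixed NE each player is indifferent between their pure strategies, so the opponent's mix sets the indifference.
Firm 2 indifferent between b1 and b2: p·7 + (1−p)·2 = p·3 + (1−p)·6 ⟹ 2 + 5p = 6 + (-3)p ⟹ p = 1/2.
Firm 1 indifferent between a1 and a2: q·0 + (1−q)·3 = q·1 + (1−q)·1 ⟹ 3 + (-3)q = 1 + 0q ⟹ q = 2/3.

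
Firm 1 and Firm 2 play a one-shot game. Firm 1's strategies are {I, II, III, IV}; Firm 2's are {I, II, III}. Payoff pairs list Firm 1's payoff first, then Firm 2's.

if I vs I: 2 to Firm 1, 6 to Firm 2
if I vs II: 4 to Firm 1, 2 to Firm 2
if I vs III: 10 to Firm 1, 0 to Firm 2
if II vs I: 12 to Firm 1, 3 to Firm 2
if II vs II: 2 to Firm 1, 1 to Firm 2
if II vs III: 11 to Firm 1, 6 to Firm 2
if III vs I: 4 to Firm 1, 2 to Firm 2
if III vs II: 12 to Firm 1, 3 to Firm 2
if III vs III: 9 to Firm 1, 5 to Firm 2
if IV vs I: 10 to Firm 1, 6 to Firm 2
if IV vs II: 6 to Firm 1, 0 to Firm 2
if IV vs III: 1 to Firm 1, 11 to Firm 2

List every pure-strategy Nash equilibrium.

Check mutual best responses: a cell is a NE iff neither player can gain by unilaterally deviating.
Firm 1's best responses — vs I: II (payoff 12); vs II: III (payoff 12); vs III: II (payoff 11).
Firm 2's best responses — vs I: I (payoff 6); vs II: III (payoff 6); vs III: III (payoff 5); vs IV: III (payoff 11).
The only mutual best response is (II, III); neither player gains by switching there.

(II, III)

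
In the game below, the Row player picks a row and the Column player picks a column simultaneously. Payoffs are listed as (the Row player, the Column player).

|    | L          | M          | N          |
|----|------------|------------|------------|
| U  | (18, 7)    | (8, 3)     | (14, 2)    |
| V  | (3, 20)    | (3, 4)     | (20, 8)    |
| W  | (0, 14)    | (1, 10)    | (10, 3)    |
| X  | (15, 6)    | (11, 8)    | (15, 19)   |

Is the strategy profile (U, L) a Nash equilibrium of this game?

Yes

Holding the Column player at L: the Row player gets 18 from U, versus 3 from V, 0 from W, 15 from X. No profitable deviation for the Row player.
Holding the Row player at U: the Column player gets 7 from L, versus 3 from M, 2 from N. No profitable deviation for the Column player either.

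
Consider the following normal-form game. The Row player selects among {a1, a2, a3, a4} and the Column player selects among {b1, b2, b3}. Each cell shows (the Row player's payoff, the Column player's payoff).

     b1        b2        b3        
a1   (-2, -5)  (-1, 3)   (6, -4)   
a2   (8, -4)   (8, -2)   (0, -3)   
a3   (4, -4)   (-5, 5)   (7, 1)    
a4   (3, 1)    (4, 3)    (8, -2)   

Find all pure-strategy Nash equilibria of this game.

(a2, b2)

A profile is a Nash equilibrium when each player is best-responding to the other.
The Row player's best responses — vs b1: a2 (payoff 8); vs b2: a2 (payoff 8); vs b3: a4 (payoff 8).
The Column player's best responses — vs a1: b2 (payoff 3); vs a2: b2 (payoff -2); vs a3: b2 (payoff 5); vs a4: b2 (payoff 3).
The only mutual best response is (a2, b2); neither player gains by switching there.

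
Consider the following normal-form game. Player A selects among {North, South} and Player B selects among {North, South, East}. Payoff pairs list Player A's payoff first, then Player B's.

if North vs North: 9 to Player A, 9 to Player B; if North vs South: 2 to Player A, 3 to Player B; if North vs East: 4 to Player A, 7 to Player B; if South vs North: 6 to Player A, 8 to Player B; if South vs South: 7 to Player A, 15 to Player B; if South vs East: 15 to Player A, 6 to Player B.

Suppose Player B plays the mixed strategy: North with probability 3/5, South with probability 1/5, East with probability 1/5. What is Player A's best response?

South

Compute Player A's expected payoff from each pure strategy against the given mix.
North: (3/5)·9 + (1/5)·2 + (1/5)·4 = 33/5
South: (3/5)·6 + (1/5)·7 + (1/5)·15 = 8
Highest expected payoff is 8, from South.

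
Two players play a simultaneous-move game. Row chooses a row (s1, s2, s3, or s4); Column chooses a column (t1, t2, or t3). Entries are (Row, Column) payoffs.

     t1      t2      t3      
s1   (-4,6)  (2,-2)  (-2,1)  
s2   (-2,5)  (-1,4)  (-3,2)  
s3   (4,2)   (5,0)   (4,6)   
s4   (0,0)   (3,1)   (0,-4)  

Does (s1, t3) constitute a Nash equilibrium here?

Holding Column at t3: Row gets -2 from s1 but could get 4 by switching to s3. Row has a profitable deviation.

No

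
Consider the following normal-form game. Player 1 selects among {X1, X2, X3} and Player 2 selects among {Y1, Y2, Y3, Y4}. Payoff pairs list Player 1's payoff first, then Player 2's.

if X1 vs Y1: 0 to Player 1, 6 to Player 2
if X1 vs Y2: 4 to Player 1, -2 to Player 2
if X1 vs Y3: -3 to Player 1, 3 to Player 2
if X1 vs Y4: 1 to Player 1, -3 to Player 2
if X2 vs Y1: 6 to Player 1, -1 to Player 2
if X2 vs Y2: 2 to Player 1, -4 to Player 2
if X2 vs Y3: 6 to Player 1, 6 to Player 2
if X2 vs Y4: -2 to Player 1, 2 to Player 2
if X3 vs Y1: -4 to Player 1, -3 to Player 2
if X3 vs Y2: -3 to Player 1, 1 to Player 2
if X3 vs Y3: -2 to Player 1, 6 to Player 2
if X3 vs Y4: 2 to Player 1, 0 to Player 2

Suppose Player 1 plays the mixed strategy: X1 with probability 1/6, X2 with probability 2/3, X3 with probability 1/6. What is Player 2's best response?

Compute Player 2's expected payoff from each pure strategy against the given mix.
Y1: (1/6)·6 + (2/3)·(-1) + (1/6)·(-3) = -1/6
Y2: (1/6)·(-2) + (2/3)·(-4) + (1/6)·1 = -17/6
Y3: (1/6)·3 + (2/3)·6 + (1/6)·6 = 11/2
Y4: (1/6)·(-3) + (2/3)·2 + (1/6)·0 = 5/6
Highest expected payoff is 11/2, from Y3.

Y3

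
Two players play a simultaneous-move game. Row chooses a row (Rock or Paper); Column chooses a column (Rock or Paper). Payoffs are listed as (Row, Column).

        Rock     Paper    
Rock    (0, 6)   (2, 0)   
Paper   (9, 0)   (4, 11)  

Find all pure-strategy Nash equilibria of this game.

(Paper, Paper)

Find each player's best response to every opponent strategy; NE are the intersections.
Row's best responses — vs Rock: Paper (payoff 9); vs Paper: Paper (payoff 4).
Column's best responses — vs Rock: Rock (payoff 6); vs Paper: Paper (payoff 11).
The only mutual best response is (Paper, Paper); neither player gains by switching there.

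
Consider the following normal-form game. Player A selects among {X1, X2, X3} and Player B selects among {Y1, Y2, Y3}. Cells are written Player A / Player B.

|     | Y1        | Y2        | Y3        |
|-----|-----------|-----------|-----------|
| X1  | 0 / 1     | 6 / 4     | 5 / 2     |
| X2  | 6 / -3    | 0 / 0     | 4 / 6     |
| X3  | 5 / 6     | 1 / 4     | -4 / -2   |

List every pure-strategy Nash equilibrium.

A profile is a Nash equilibrium when each player is best-responding to the other.
Player A's best responses — vs Y1: X2 (payoff 6); vs Y2: X1 (payoff 6); vs Y3: X1 (payoff 5).
Player B's best responses — vs X1: Y2 (payoff 4); vs X2: Y3 (payoff 6); vs X3: Y1 (payoff 6).
The only mutual best response is (X1, Y2); neither player gains by switching there.

(X1, Y2)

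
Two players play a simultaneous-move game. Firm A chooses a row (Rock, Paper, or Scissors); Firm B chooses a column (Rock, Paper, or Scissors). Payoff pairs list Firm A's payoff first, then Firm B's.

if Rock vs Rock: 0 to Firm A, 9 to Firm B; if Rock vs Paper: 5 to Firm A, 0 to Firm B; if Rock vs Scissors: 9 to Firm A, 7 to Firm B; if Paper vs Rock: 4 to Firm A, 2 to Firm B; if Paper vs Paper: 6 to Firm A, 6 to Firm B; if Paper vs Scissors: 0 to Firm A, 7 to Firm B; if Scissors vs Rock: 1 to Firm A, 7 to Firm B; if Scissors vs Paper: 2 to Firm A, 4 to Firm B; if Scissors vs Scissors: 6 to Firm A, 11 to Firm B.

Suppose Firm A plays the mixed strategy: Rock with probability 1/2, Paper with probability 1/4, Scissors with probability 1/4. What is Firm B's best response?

Compute Firm B's expected payoff from each pure strategy against the given mix.
Rock: (1/2)·9 + (1/4)·2 + (1/4)·7 = 27/4
Paper: (1/2)·0 + (1/4)·6 + (1/4)·4 = 5/2
Scissors: (1/2)·7 + (1/4)·7 + (1/4)·11 = 8
Highest expected payoff is 8, from Scissors.

Scissors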